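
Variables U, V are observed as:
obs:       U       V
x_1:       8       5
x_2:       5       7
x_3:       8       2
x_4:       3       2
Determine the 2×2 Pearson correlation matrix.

Step 1 — column means:
  mean(U) = (8 + 5 + 8 + 3) / 4 = 24/4 = 6
  mean(V) = (5 + 7 + 2 + 2) / 4 = 16/4 = 4

Step 2 — sample variances and covariances s[i,j] = (1/(n-1)) · Σ_k (x_{k,i} - mean_i) · (x_{k,j} - mean_j), with n-1 = 3:
  s[U,U] = ((2)·(2) + (-1)·(-1) + (2)·(2) + (-3)·(-3)) / 3 = 18/3 = 6
  s[U,V] = ((2)·(1) + (-1)·(3) + (2)·(-2) + (-3)·(-2)) / 3 = 1/3 = 0.3333
  s[V,V] = ((1)·(1) + (3)·(3) + (-2)·(-2) + (-2)·(-2)) / 3 = 18/3 = 6
  Sample standard deviations s_i = √(s[i,i]):
  s(U) = √(6) = 2.4495
  s(V) = √(6) = 2.4495

Step 3 — r_{ij} = s_{ij} / (s_i · s_j):
  r[U,U] = 1 (diagonal).
  r[U,V] = 0.3333 / (2.4495 · 2.4495) = 0.3333 / 6 = 0.0556
  r[V,V] = 1 (diagonal).

R is symmetric with unit diagonal. Assembling:

R = [[1, 0.0556],
 [0.0556, 1]]


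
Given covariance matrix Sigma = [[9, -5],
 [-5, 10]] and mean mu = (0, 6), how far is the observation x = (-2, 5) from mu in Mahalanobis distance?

Step 1 — centre the observation: (x - mu) = (-2, -1).

Step 2 — invert Sigma. det(Sigma) = 9·10 - (-5)² = 65.
  Sigma^{-1} = (1/det) · [[d, -b], [-b, a]] = [[0.1538, 0.0769],
 [0.0769, 0.1385]].

Step 3 — form the quadratic (x - mu)^T · Sigma^{-1} · (x - mu):
  Sigma^{-1} · (x - mu) = (-0.3846, -0.2923).
  (x - mu)^T · [Sigma^{-1} · (x - mu)] = (-2)·(-0.3846) + (-1)·(-0.2923) = 1.0615.

Step 4 — take square root: d = √(1.0615) ≈ 1.0303.

d(x, mu) = √(1.0615) ≈ 1.0303


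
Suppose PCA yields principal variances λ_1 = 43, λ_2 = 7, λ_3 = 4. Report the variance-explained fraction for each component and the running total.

Step 1 — total variance = trace(Sigma) = Σ λ_i = 43 + 7 + 4 = 54.

Step 2 — fraction explained by component i = λ_i / Σ λ:
  PC1: 43/54 = 0.7963
  PC2: 7/54 = 0.1296
  PC3: 4/54 = 0.0741

Step 3 — cumulative fraction after k components = (λ_1 + ... + λ_k) / Σ λ:
  k = 1: 43/54 = 0.7963
  k = 2: (43 + 7)/54 = 50/54 = 0.9259
  k = 3: (43 + 7 + 4)/54 = 54/54 = 1

Summary (fraction, with percent):

explained: PC1 0.7963 (79.63%), PC2 0.1296 (12.96%), PC3 0.0741 (7.41%);  cumulative: 0.7963, 0.9259, 1


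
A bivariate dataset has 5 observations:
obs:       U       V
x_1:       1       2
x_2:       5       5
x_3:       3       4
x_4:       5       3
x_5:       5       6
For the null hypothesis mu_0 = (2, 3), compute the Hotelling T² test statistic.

Step 1 — sample mean vector:
  mean(U) = (1 + 5 + 3 + 5 + 5) / 5 = 19/5 = 3.8
  mean(V) = (2 + 5 + 4 + 3 + 6) / 5 = 20/5 = 4
  x̄ = (3.8, 4),  deviation x̄ - mu_0 = (3.8, 4) - (2, 3) = (1.8, 1).

Step 2 — sample covariance matrix, S[i,j] = (1/(n-1)) · Σ_k (x_{k,i} - mean_i) · (x_{k,j} - mean_j), divisor n-1 = 4:
  S[U,U] = ((-2.8)·(-2.8) + (1.2)·(1.2) + (-0.8)·(-0.8) + (1.2)·(1.2) + (1.2)·(1.2)) / 4 = 12.8/4 = 3.2
  S[U,V] = ((-2.8)·(-2) + (1.2)·(1) + (-0.8)·(0) + (1.2)·(-1) + (1.2)·(2)) / 4 = 8/4 = 2
  S[V,V] = ((-2)·(-2) + (1)·(1) + (0)·(0) + (-1)·(-1) + (2)·(2)) / 4 = 10/4 = 2.5
  S = [[3.2, 2],
 [2, 2.5]].

Step 3 — invert S. det(S) = 3.2·2.5 - (2)² = 4.
  S^{-1} = (1/det) · [[d, -b], [-b, a]] = [[0.625, -0.5],
 [-0.5, 0.8]].

Step 4 — quadratic form (x̄ - mu_0)^T · S^{-1} · (x̄ - mu_0):
  S^{-1} · (x̄ - mu_0) = (0.625, -0.1),
  (x̄ - mu_0)^T · [...] = (1.8)·(0.625) + (1)·(-0.1) = 1.025.

Step 5 — scale by n: T² = 5 · 1.025 = 5.125.

T² ≈ 5.125


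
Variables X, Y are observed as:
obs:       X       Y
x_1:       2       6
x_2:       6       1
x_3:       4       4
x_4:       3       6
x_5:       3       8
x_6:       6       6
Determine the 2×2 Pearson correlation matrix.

Step 1 — column means:
  mean(X) = (2 + 6 + 4 + 3 + 3 + 6) / 6 = 24/6 = 4
  mean(Y) = (6 + 1 + 4 + 6 + 8 + 6) / 6 = 31/6 = 5.1667

Step 2 — sample variances and covariances s[i,j] = (1/(n-1)) · Σ_k (x_{k,i} - mean_i) · (x_{k,j} - mean_j), with n-1 = 5:
  s[X,X] = ((-2)·(-2) + (2)·(2) + (0)·(0) + (-1)·(-1) + (-1)·(-1) + (2)·(2)) / 5 = 14/5 = 2.8
  s[X,Y] = ((-2)·(0.8333) + (2)·(-4.1667) + (0)·(-1.1667) + (-1)·(0.8333) + (-1)·(2.8333) + (2)·(0.8333)) / 5 = -12/5 = -2.4
  s[Y,Y] = ((0.8333)·(0.8333) + (-4.1667)·(-4.1667) + (-1.1667)·(-1.1667) + (0.8333)·(0.8333) + (2.8333)·(2.8333) + (0.8333)·(0.8333)) / 5 = 28.8333/5 = 5.7667
  Sample standard deviations s_i = √(s[i,i]):
  s(X) = √(2.8) = 1.6733
  s(Y) = √(5.7667) = 2.4014

Step 3 — r_{ij} = s_{ij} / (s_i · s_j):
  r[X,X] = 1 (diagonal).
  r[X,Y] = -2.4 / (1.6733 · 2.4014) = -2.4 / 4.0183 = -0.5973
  r[Y,Y] = 1 (diagonal).

R is symmetric with unit diagonal. Assembling:

R = [[1, -0.5973],
 [-0.5973, 1]]


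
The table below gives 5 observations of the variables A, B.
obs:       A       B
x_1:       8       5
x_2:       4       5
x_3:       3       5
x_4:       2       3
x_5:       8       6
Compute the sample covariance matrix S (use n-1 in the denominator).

Step 1 — column means:
  mean(A) = (8 + 4 + 3 + 2 + 8) / 5 = 25/5 = 5
  mean(B) = (5 + 5 + 5 + 3 + 6) / 5 = 24/5 = 4.8

Step 2 — sample covariance S[i,j] = (1/(n-1)) · Σ_k (x_{k,i} - mean_i) · (x_{k,j} - mean_j), with n-1 = 4.
  S[A,A] = ((3)·(3) + (-1)·(-1) + (-2)·(-2) + (-3)·(-3) + (3)·(3)) / 4 = 32/4 = 8
  S[A,B] = ((3)·(0.2) + (-1)·(0.2) + (-2)·(0.2) + (-3)·(-1.8) + (3)·(1.2)) / 4 = 9/4 = 2.25
  S[B,B] = ((0.2)·(0.2) + (0.2)·(0.2) + (0.2)·(0.2) + (-1.8)·(-1.8) + (1.2)·(1.2)) / 4 = 4.8/4 = 1.2

S is symmetric (S[j,i] = S[i,j]). Assembling:

S = [[8, 2.25],
 [2.25, 1.2]]


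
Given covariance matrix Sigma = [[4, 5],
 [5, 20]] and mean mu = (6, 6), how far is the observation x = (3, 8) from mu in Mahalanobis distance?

Step 1 — centre the observation: (x - mu) = (-3, 2).

Step 2 — invert Sigma. det(Sigma) = 4·20 - (5)² = 55.
  Sigma^{-1} = (1/det) · [[d, -b], [-b, a]] = [[0.3636, -0.0909],
 [-0.0909, 0.0727]].

Step 3 — form the quadratic (x - mu)^T · Sigma^{-1} · (x - mu):
  Sigma^{-1} · (x - mu) = (-1.2727, 0.4182).
  (x - mu)^T · [Sigma^{-1} · (x - mu)] = (-3)·(-1.2727) + (2)·(0.4182) = 4.6545.

Step 4 — take square root: d = √(4.6545) ≈ 2.1574.

d(x, mu) = √(4.6545) ≈ 2.1574


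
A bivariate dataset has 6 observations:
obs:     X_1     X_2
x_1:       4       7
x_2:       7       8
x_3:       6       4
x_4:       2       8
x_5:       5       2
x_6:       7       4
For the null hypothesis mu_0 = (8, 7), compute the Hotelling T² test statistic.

Step 1 — sample mean vector:
  mean(X_1) = (4 + 7 + 6 + 2 + 5 + 7) / 6 = 31/6 = 5.1667
  mean(X_2) = (7 + 8 + 4 + 8 + 2 + 4) / 6 = 33/6 = 5.5
  x̄ = (5.1667, 5.5),  deviation x̄ - mu_0 = (5.1667, 5.5) - (8, 7) = (-2.8333, -1.5).

Step 2 — sample covariance matrix, S[i,j] = (1/(n-1)) · Σ_k (x_{k,i} - mean_i) · (x_{k,j} - mean_j), divisor n-1 = 5:
  S[X_1,X_1] = ((-1.1667)·(-1.1667) + (1.8333)·(1.8333) + (0.8333)·(0.8333) + (-3.1667)·(-3.1667) + (-0.1667)·(-0.1667) + (1.8333)·(1.8333)) / 5 = 18.8333/5 = 3.7667
  S[X_1,X_2] = ((-1.1667)·(1.5) + (1.8333)·(2.5) + (0.8333)·(-1.5) + (-3.1667)·(2.5) + (-0.1667)·(-3.5) + (1.8333)·(-1.5)) / 5 = -8.5/5 = -1.7
  S[X_2,X_2] = ((1.5)·(1.5) + (2.5)·(2.5) + (-1.5)·(-1.5) + (2.5)·(2.5) + (-3.5)·(-3.5) + (-1.5)·(-1.5)) / 5 = 31.5/5 = 6.3
  S = [[3.7667, -1.7],
 [-1.7, 6.3]].

Step 3 — invert S. det(S) = 3.7667·6.3 - (-1.7)² = 20.84.
  S^{-1} = (1/det) · [[d, -b], [-b, a]] = [[0.3023, 0.0816],
 [0.0816, 0.1807]].

Step 4 — quadratic form (x̄ - mu_0)^T · S^{-1} · (x̄ - mu_0):
  S^{-1} · (x̄ - mu_0) = (-0.9789, -0.5022),
  (x̄ - mu_0)^T · [...] = (-2.8333)·(-0.9789) + (-1.5)·(-0.5022) = 3.5269.

Step 5 — scale by n: T² = 6 · 3.5269 = 21.1612.

T² ≈ 21.1612


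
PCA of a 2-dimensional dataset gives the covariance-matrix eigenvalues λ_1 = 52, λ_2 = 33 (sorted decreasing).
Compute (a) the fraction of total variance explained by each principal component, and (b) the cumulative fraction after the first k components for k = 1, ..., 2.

Step 1 — total variance = trace(Sigma) = Σ λ_i = 52 + 33 = 85.

Step 2 — fraction explained by component i = λ_i / Σ λ:
  PC1: 52/85 = 0.6118
  PC2: 33/85 = 0.3882

Step 3 — cumulative fraction after k components = (λ_1 + ... + λ_k) / Σ λ:
  k = 1: 52/85 = 0.6118
  k = 2: (52 + 33)/85 = 85/85 = 1

Summary (fraction, with percent):

explained: PC1 0.6118 (61.18%), PC2 0.3882 (38.82%);  cumulative: 0.6118, 1


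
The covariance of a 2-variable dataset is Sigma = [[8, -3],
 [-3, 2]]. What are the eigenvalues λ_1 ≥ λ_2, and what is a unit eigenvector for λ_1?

Step 1 — characteristic polynomial of 2×2 Sigma:
  det(Sigma - λI) = λ² - trace · λ + det = 0.
  trace = 8 + 2 = 10, det = 8·2 - (-3)² = 7.
Step 2 — discriminant:
  Δ = trace² - 4·det = 100 - 28 = 72.
Step 3 — eigenvalues:
  λ = (trace ± √Δ)/2 = (10 ± 8.4853)/2,
  λ_1 = 9.2426,  λ_2 = 0.7574.

Step 4 — unit eigenvector for λ_1: solve (Sigma - λ_1 I)v = 0. First row:
  (8 - 9.2426)·v_x + (-3)·v_y = 0, i.e. (-1.2426)·v_x + (-3)·v_y = 0,
  so v ∝ (b, λ_1 - a) = (-3, 1.2426); multiply by -1 so the first entry is positive: u = (3, -1.2426).
  ||u|| = √((3)² + (-1.2426)²) = √(10.5442) ≈ 3.2472,
  v_1 = u/||u|| ≈ (0.9239, -0.3827) (||v_1|| = 1).

λ_1 = 9.2426,  λ_2 = 0.7574;  v_1 ≈ (0.9239, -0.3827)


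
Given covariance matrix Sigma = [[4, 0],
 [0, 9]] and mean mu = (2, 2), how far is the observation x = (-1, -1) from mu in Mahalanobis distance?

Step 1 — centre the observation: (x - mu) = (-3, -3).

Step 2 — invert Sigma. det(Sigma) = 4·9 - (0)² = 36.
  Sigma^{-1} = (1/det) · [[d, -b], [-b, a]] = [[0.25, 0],
 [0, 0.1111]].

Step 3 — form the quadratic (x - mu)^T · Sigma^{-1} · (x - mu):
  Sigma^{-1} · (x - mu) = (-0.75, -0.3333).
  (x - mu)^T · [Sigma^{-1} · (x - mu)] = (-3)·(-0.75) + (-3)·(-0.3333) = 3.25.

Step 4 — take square root: d = √(3.25) ≈ 1.8028.

d(x, mu) = √(3.25) ≈ 1.8028


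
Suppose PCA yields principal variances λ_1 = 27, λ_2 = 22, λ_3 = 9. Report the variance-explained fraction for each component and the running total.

Step 1 — total variance = trace(Sigma) = Σ λ_i = 27 + 22 + 9 = 58.

Step 2 — fraction explained by component i = λ_i / Σ λ:
  PC1: 27/58 = 0.4655
  PC2: 22/58 = 0.3793
  PC3: 9/58 = 0.1552

Step 3 — cumulative fraction after k components = (λ_1 + ... + λ_k) / Σ λ:
  k = 1: 27/58 = 0.4655
  k = 2: (27 + 22)/58 = 49/58 = 0.8448
  k = 3: (27 + 22 + 9)/58 = 58/58 = 1

Summary (fraction, with percent):

explained: PC1 0.4655 (46.55%), PC2 0.3793 (37.93%), PC3 0.1552 (15.52%);  cumulative: 0.4655, 0.8448, 1


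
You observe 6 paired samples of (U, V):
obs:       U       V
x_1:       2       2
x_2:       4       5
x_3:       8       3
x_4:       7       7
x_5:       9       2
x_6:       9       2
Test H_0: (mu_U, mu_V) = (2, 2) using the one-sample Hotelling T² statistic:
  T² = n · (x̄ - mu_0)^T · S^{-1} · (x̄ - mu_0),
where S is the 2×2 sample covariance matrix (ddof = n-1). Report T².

Step 1 — sample mean vector:
  mean(U) = (2 + 4 + 8 + 7 + 9 + 9) / 6 = 39/6 = 6.5
  mean(V) = (2 + 5 + 3 + 7 + 2 + 2) / 6 = 21/6 = 3.5
  x̄ = (6.5, 3.5),  deviation x̄ - mu_0 = (6.5, 3.5) - (2, 2) = (4.5, 1.5).

Step 2 — sample covariance matrix, S[i,j] = (1/(n-1)) · Σ_k (x_{k,i} - mean_i) · (x_{k,j} - mean_j), divisor n-1 = 5:
  S[U,U] = ((-4.5)·(-4.5) + (-2.5)·(-2.5) + (1.5)·(1.5) + (0.5)·(0.5) + (2.5)·(2.5) + (2.5)·(2.5)) / 5 = 41.5/5 = 8.3
  S[U,V] = ((-4.5)·(-1.5) + (-2.5)·(1.5) + (1.5)·(-0.5) + (0.5)·(3.5) + (2.5)·(-1.5) + (2.5)·(-1.5)) / 5 = -3.5/5 = -0.7
  S[V,V] = ((-1.5)·(-1.5) + (1.5)·(1.5) + (-0.5)·(-0.5) + (3.5)·(3.5) + (-1.5)·(-1.5) + (-1.5)·(-1.5)) / 5 = 21.5/5 = 4.3
  S = [[8.3, -0.7],
 [-0.7, 4.3]].

Step 3 — invert S. det(S) = 8.3·4.3 - (-0.7)² = 35.2.
  S^{-1} = (1/det) · [[d, -b], [-b, a]] = [[0.1222, 0.0199],
 [0.0199, 0.2358]].

Step 4 — quadratic form (x̄ - mu_0)^T · S^{-1} · (x̄ - mu_0):
  S^{-1} · (x̄ - mu_0) = (0.5795, 0.4432),
  (x̄ - mu_0)^T · [...] = (4.5)·(0.5795) + (1.5)·(0.4432) = 3.2727.

Step 5 — scale by n: T² = 6 · 3.2727 = 19.6364.

T² ≈ 19.6364


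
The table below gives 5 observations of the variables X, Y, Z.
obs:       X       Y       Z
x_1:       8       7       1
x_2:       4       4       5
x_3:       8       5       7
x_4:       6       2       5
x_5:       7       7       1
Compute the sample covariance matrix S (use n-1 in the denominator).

Step 1 — column means:
  mean(X) = (8 + 4 + 8 + 6 + 7) / 5 = 33/5 = 6.6
  mean(Y) = (7 + 4 + 5 + 2 + 7) / 5 = 25/5 = 5
  mean(Z) = (1 + 5 + 7 + 5 + 1) / 5 = 19/5 = 3.8

Step 2 — sample covariance S[i,j] = (1/(n-1)) · Σ_k (x_{k,i} - mean_i) · (x_{k,j} - mean_j), with n-1 = 4.
  S[X,X] = ((1.4)·(1.4) + (-2.6)·(-2.6) + (1.4)·(1.4) + (-0.6)·(-0.6) + (0.4)·(0.4)) / 4 = 11.2/4 = 2.8
  S[X,Y] = ((1.4)·(2) + (-2.6)·(-1) + (1.4)·(0) + (-0.6)·(-3) + (0.4)·(2)) / 4 = 8/4 = 2
  S[X,Z] = ((1.4)·(-2.8) + (-2.6)·(1.2) + (1.4)·(3.2) + (-0.6)·(1.2) + (0.4)·(-2.8)) / 4 = -4.4/4 = -1.1
  S[Y,Y] = ((2)·(2) + (-1)·(-1) + (0)·(0) + (-3)·(-3) + (2)·(2)) / 4 = 18/4 = 4.5
  S[Y,Z] = ((2)·(-2.8) + (-1)·(1.2) + (0)·(3.2) + (-3)·(1.2) + (2)·(-2.8)) / 4 = -16/4 = -4
  S[Z,Z] = ((-2.8)·(-2.8) + (1.2)·(1.2) + (3.2)·(3.2) + (1.2)·(1.2) + (-2.8)·(-2.8)) / 4 = 28.8/4 = 7.2

S is symmetric (S[j,i] = S[i,j]). Assembling:

S = [[2.8, 2, -1.1],
 [2, 4.5, -4],
 [-1.1, -4, 7.2]]


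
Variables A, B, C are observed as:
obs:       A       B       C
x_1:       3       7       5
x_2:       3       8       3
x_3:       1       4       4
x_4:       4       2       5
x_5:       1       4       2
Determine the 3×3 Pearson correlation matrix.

Step 1 — column means:
  mean(A) = (3 + 3 + 1 + 4 + 1) / 5 = 12/5 = 2.4
  mean(B) = (7 + 8 + 4 + 2 + 4) / 5 = 25/5 = 5
  mean(C) = (5 + 3 + 4 + 5 + 2) / 5 = 19/5 = 3.8

Step 2 — sample variances and covariances s[i,j] = (1/(n-1)) · Σ_k (x_{k,i} - mean_i) · (x_{k,j} - mean_j), with n-1 = 4:
  s[A,A] = ((0.6)·(0.6) + (0.6)·(0.6) + (-1.4)·(-1.4) + (1.6)·(1.6) + (-1.4)·(-1.4)) / 4 = 7.2/4 = 1.8
  s[A,B] = ((0.6)·(2) + (0.6)·(3) + (-1.4)·(-1) + (1.6)·(-3) + (-1.4)·(-1)) / 4 = 1/4 = 0.25
  s[A,C] = ((0.6)·(1.2) + (0.6)·(-0.8) + (-1.4)·(0.2) + (1.6)·(1.2) + (-1.4)·(-1.8)) / 4 = 4.4/4 = 1.1
  s[B,B] = ((2)·(2) + (3)·(3) + (-1)·(-1) + (-3)·(-3) + (-1)·(-1)) / 4 = 24/4 = 6
  s[B,C] = ((2)·(1.2) + (3)·(-0.8) + (-1)·(0.2) + (-3)·(1.2) + (-1)·(-1.8)) / 4 = -2/4 = -0.5
  s[C,C] = ((1.2)·(1.2) + (-0.8)·(-0.8) + (0.2)·(0.2) + (1.2)·(1.2) + (-1.8)·(-1.8)) / 4 = 6.8/4 = 1.7
  Sample standard deviations s_i = √(s[i,i]):
  s(A) = √(1.8) = 1.3416
  s(B) = √(6) = 2.4495
  s(C) = √(1.7) = 1.3038

Step 3 — r_{ij} = s_{ij} / (s_i · s_j):
  r[A,A] = 1 (diagonal).
  r[A,B] = 0.25 / (1.3416 · 2.4495) = 0.25 / 3.2863 = 0.0761
  r[A,C] = 1.1 / (1.3416 · 1.3038) = 1.1 / 1.7493 = 0.6288
  r[B,B] = 1 (diagonal).
  r[B,C] = -0.5 / (2.4495 · 1.3038) = -0.5 / 3.1937 = -0.1566
  r[C,C] = 1 (diagonal).

R is symmetric with unit diagonal. Assembling:

R = [[1, 0.0761, 0.6288],
 [0.0761, 1, -0.1566],
 [0.6288, -0.1566, 1]]


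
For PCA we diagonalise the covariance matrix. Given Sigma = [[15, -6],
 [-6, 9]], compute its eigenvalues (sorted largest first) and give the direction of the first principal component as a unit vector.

Step 1 — characteristic polynomial of 2×2 Sigma:
  det(Sigma - λI) = λ² - trace · λ + det = 0.
  trace = 15 + 9 = 24, det = 15·9 - (-6)² = 99.
Step 2 — discriminant:
  Δ = trace² - 4·det = 576 - 396 = 180.
Step 3 — eigenvalues:
  λ = (trace ± √Δ)/2 = (24 ± 13.4164)/2,
  λ_1 = 18.7082,  λ_2 = 5.2918.

Step 4 — unit eigenvector for λ_1: solve (Sigma - λ_1 I)v = 0. First row:
  (15 - 18.7082)·v_x + (-6)·v_y = 0, i.e. (-3.7082)·v_x + (-6)·v_y = 0,
  so v ∝ (b, λ_1 - a) = (-6, 3.7082); multiply by -1 so the first entry is positive: u = (6, -3.7082).
  ||u|| = √((6)² + (-3.7082)²) = √(49.7508) ≈ 7.0534,
  v_1 = u/||u|| ≈ (0.8507, -0.5257) (||v_1|| = 1).

λ_1 = 18.7082,  λ_2 = 5.2918;  v_1 ≈ (0.8507, -0.5257)


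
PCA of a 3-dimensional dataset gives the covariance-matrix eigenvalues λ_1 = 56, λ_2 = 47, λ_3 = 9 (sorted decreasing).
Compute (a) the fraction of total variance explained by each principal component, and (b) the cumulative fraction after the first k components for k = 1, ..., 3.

Step 1 — total variance = trace(Sigma) = Σ λ_i = 56 + 47 + 9 = 112.

Step 2 — fraction explained by component i = λ_i / Σ λ:
  PC1: 56/112 = 0.5
  PC2: 47/112 = 0.4196
  PC3: 9/112 = 0.0804

Step 3 — cumulative fraction after k components = (λ_1 + ... + λ_k) / Σ λ:
  k = 1: 56/112 = 0.5
  k = 2: (56 + 47)/112 = 103/112 = 0.9196
  k = 3: (56 + 47 + 9)/112 = 112/112 = 1

Summary (fraction, with percent):

explained: PC1 0.5 (50%), PC2 0.4196 (41.96%), PC3 0.0804 (8.04%);  cumulative: 0.5, 0.9196, 1


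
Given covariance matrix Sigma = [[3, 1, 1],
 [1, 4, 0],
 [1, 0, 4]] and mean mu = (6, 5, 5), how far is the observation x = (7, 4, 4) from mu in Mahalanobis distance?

Step 1 — centre the observation: (x - mu) = (1, -1, -1).

Step 2 — invert Sigma (cofactor / det for 3×3, or solve directly):
  Sigma^{-1} = [[0.4, -0.1, -0.1],
 [-0.1, 0.275, 0.025],
 [-0.1, 0.025, 0.275]].

Step 3 — form the quadratic (x - mu)^T · Sigma^{-1} · (x - mu):
  Sigma^{-1} · (x - mu) = (0.6, -0.4, -0.4).
  (x - mu)^T · [Sigma^{-1} · (x - mu)] = (1)·(0.6) + (-1)·(-0.4) + (-1)·(-0.4) = 1.4.

Step 4 — take square root: d = √(1.4) ≈ 1.1832.

d(x, mu) = √(1.4) ≈ 1.1832


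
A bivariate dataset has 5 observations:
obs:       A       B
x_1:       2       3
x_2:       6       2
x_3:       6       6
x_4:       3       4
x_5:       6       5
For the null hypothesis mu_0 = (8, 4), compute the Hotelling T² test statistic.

Step 1 — sample mean vector:
  mean(A) = (2 + 6 + 6 + 3 + 6) / 5 = 23/5 = 4.6
  mean(B) = (3 + 2 + 6 + 4 + 5) / 5 = 20/5 = 4
  x̄ = (4.6, 4),  deviation x̄ - mu_0 = (4.6, 4) - (8, 4) = (-3.4, 0).

Step 2 — sample covariance matrix, S[i,j] = (1/(n-1)) · Σ_k (x_{k,i} - mean_i) · (x_{k,j} - mean_j), divisor n-1 = 4:
  S[A,A] = ((-2.6)·(-2.6) + (1.4)·(1.4) + (1.4)·(1.4) + (-1.6)·(-1.6) + (1.4)·(1.4)) / 4 = 15.2/4 = 3.8
  S[A,B] = ((-2.6)·(-1) + (1.4)·(-2) + (1.4)·(2) + (-1.6)·(0) + (1.4)·(1)) / 4 = 4/4 = 1
  S[B,B] = ((-1)·(-1) + (-2)·(-2) + (2)·(2) + (0)·(0) + (1)·(1)) / 4 = 10/4 = 2.5
  S = [[3.8, 1],
 [1, 2.5]].

Step 3 — invert S. det(S) = 3.8·2.5 - (1)² = 8.5.
  S^{-1} = (1/det) · [[d, -b], [-b, a]] = [[0.2941, -0.1176],
 [-0.1176, 0.4471]].

Step 4 — quadratic form (x̄ - mu_0)^T · S^{-1} · (x̄ - mu_0):
  S^{-1} · (x̄ - mu_0) = (-1, 0.4),
  (x̄ - mu_0)^T · [...] = (-3.4)·(-1) + (0)·(0.4) = 3.4.

Step 5 — scale by n: T² = 5 · 3.4 = 17.

T² ≈ 17


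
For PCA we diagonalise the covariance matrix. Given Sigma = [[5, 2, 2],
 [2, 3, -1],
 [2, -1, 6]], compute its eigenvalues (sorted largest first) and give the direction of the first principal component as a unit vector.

Step 1 — characteristic polynomial p(λ) = det(λI - Sigma) = λ³ - tr·λ² + c_1·λ - det, where tr = trace, c_1 = sum of the principal 2×2 minors, det = det(Sigma):
  tr = 5 + 3 + 6 = 14,
  c_1 = (5·3 - (2)²) + (5·6 - (2)²) + (3·6 - (-1)²) = 11 + 26 + 17 = 54,
  det = 5·(3·6 - (-1)²) - (2)·((2)·6 - (-1)·(2)) + (2)·((2)·(-1) - 3·(2)) = 5·(17) - (2)·(14) + (2)·(-8) = 41.
  So p(λ) = λ³ - 14λ² + 54λ - 41.
Step 2 — look for an integer root (rational root theorem: any rational root is an integer divisor of 41). Testing λ = 1:
  p(1) = 1 - 14 + 54 - 41 = 0  ✓
  Dividing out (λ - 1): p(λ) = (λ - 1)(λ² - 13λ + 41).
Step 3 — remaining eigenvalues from the quadratic λ² - 13λ + 41 = 0:
  Δ = 13² - 4·41 = 169 - 164 = 5,  λ = (13 ± √5)/2 = (13 ± 2.2361)/2 ≈ 7.618 or 5.382.
  Sorted: λ_1 = 7.618,  λ_2 = 5.382,  λ_3 = 1  (check: sum = 14 = tr ✓).

Step 4 — unit eigenvector for λ_1 ≈ 7.618: v spans the null space of (Sigma - λ_1 I), whose rows are
  r_1 = (-2.618, 2, 2),  r_2 = (2, -4.618, -1),  r_3 = (2, -1, -1.618).
  v is orthogonal to every row, so take v ∝ r_1 × r_2 = ((2)·(-1) - (2)·(-4.618), (2)·(2) - (-2.618)·(-1), (-2.618)·(-4.618) - (2)·(2)) ≈ (7.2361, 1.382, 8.0902).
  Let u = (7.2361, 1.382, 8.0902).
  ||u|| = √((7.2361)² + (1.382)² + (8.0902)²) = √(119.7214) ≈ 10.9417,  v_1 = u/||u|| ≈ (0.6613, 0.1263, 0.7394) (||v_1|| = 1).

λ_1 = 7.618,  λ_2 = 5.382,  λ_3 = 1;  v_1 ≈ (0.6613, 0.1263, 0.7394)


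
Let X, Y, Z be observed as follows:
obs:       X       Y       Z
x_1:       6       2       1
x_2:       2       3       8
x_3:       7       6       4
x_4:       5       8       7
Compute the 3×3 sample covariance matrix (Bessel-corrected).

Step 1 — column means:
  mean(X) = (6 + 2 + 7 + 5) / 4 = 20/4 = 5
  mean(Y) = (2 + 3 + 6 + 8) / 4 = 19/4 = 4.75
  mean(Z) = (1 + 8 + 4 + 7) / 4 = 20/4 = 5

Step 2 — sample covariance S[i,j] = (1/(n-1)) · Σ_k (x_{k,i} - mean_i) · (x_{k,j} - mean_j), with n-1 = 3.
  S[X,X] = ((1)·(1) + (-3)·(-3) + (2)·(2) + (0)·(0)) / 3 = 14/3 = 4.6667
  S[X,Y] = ((1)·(-2.75) + (-3)·(-1.75) + (2)·(1.25) + (0)·(3.25)) / 3 = 5/3 = 1.6667
  S[X,Z] = ((1)·(-4) + (-3)·(3) + (2)·(-1) + (0)·(2)) / 3 = -15/3 = -5
  S[Y,Y] = ((-2.75)·(-2.75) + (-1.75)·(-1.75) + (1.25)·(1.25) + (3.25)·(3.25)) / 3 = 22.75/3 = 7.5833
  S[Y,Z] = ((-2.75)·(-4) + (-1.75)·(3) + (1.25)·(-1) + (3.25)·(2)) / 3 = 11/3 = 3.6667
  S[Z,Z] = ((-4)·(-4) + (3)·(3) + (-1)·(-1) + (2)·(2)) / 3 = 30/3 = 10

S is symmetric (S[j,i] = S[i,j]). Assembling:

S = [[4.6667, 1.6667, -5],
 [1.6667, 7.5833, 3.6667],
 [-5, 3.6667, 10]]


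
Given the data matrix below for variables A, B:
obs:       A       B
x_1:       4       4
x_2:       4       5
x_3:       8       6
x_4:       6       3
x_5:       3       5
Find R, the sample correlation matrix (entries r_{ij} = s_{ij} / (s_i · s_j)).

Step 1 — column means:
  mean(A) = (4 + 4 + 8 + 6 + 3) / 5 = 25/5 = 5
  mean(B) = (4 + 5 + 6 + 3 + 5) / 5 = 23/5 = 4.6

Step 2 — sample variances and covariances s[i,j] = (1/(n-1)) · Σ_k (x_{k,i} - mean_i) · (x_{k,j} - mean_j), with n-1 = 4:
  s[A,A] = ((-1)·(-1) + (-1)·(-1) + (3)·(3) + (1)·(1) + (-2)·(-2)) / 4 = 16/4 = 4
  s[A,B] = ((-1)·(-0.6) + (-1)·(0.4) + (3)·(1.4) + (1)·(-1.6) + (-2)·(0.4)) / 4 = 2/4 = 0.5
  s[B,B] = ((-0.6)·(-0.6) + (0.4)·(0.4) + (1.4)·(1.4) + (-1.6)·(-1.6) + (0.4)·(0.4)) / 4 = 5.2/4 = 1.3
  Sample standard deviations s_i = √(s[i,i]):
  s(A) = √(4) = 2
  s(B) = √(1.3) = 1.1402

Step 3 — r_{ij} = s_{ij} / (s_i · s_j):
  r[A,A] = 1 (diagonal).
  r[A,B] = 0.5 / (2 · 1.1402) = 0.5 / 2.2804 = 0.2193
  r[B,B] = 1 (diagonal).

R is symmetric with unit diagonal. Assembling:

R = [[1, 0.2193],
 [0.2193, 1]]


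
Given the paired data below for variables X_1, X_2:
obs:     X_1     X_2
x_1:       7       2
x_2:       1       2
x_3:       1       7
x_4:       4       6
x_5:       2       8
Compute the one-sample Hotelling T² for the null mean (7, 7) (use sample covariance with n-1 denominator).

Step 1 — sample mean vector:
  mean(X_1) = (7 + 1 + 1 + 4 + 2) / 5 = 15/5 = 3
  mean(X_2) = (2 + 2 + 7 + 6 + 8) / 5 = 25/5 = 5
  x̄ = (3, 5),  deviation x̄ - mu_0 = (3, 5) - (7, 7) = (-4, -2).

Step 2 — sample covariance matrix, S[i,j] = (1/(n-1)) · Σ_k (x_{k,i} - mean_i) · (x_{k,j} - mean_j), divisor n-1 = 4:
  S[X_1,X_1] = ((4)·(4) + (-2)·(-2) + (-2)·(-2) + (1)·(1) + (-1)·(-1)) / 4 = 26/4 = 6.5
  S[X_1,X_2] = ((4)·(-3) + (-2)·(-3) + (-2)·(2) + (1)·(1) + (-1)·(3)) / 4 = -12/4 = -3
  S[X_2,X_2] = ((-3)·(-3) + (-3)·(-3) + (2)·(2) + (1)·(1) + (3)·(3)) / 4 = 32/4 = 8
  S = [[6.5, -3],
 [-3, 8]].

Step 3 — invert S. det(S) = 6.5·8 - (-3)² = 43.
  S^{-1} = (1/det) · [[d, -b], [-b, a]] = [[0.186, 0.0698],
 [0.0698, 0.1512]].

Step 4 — quadratic form (x̄ - mu_0)^T · S^{-1} · (x̄ - mu_0):
  S^{-1} · (x̄ - mu_0) = (-0.8837, -0.5814),
  (x̄ - mu_0)^T · [...] = (-4)·(-0.8837) + (-2)·(-0.5814) = 4.6977.

Step 5 — scale by n: T² = 5 · 4.6977 = 23.4884.

T² ≈ 23.4884


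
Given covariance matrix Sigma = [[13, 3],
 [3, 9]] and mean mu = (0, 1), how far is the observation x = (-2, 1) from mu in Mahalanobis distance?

Step 1 — centre the observation: (x - mu) = (-2, 0).

Step 2 — invert Sigma. det(Sigma) = 13·9 - (3)² = 108.
  Sigma^{-1} = (1/det) · [[d, -b], [-b, a]] = [[0.0833, -0.0278],
 [-0.0278, 0.1204]].

Step 3 — form the quadratic (x - mu)^T · Sigma^{-1} · (x - mu):
  Sigma^{-1} · (x - mu) = (-0.1667, 0.0556).
  (x - mu)^T · [Sigma^{-1} · (x - mu)] = (-2)·(-0.1667) + (0)·(0.0556) = 0.3333.

Step 4 — take square root: d = √(0.3333) ≈ 0.5774.

d(x, mu) = √(0.3333) ≈ 0.5774


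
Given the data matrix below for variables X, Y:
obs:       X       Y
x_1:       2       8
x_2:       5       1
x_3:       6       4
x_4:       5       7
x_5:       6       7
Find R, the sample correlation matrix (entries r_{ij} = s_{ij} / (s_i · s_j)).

Step 1 — column means:
  mean(X) = (2 + 5 + 6 + 5 + 6) / 5 = 24/5 = 4.8
  mean(Y) = (8 + 1 + 4 + 7 + 7) / 5 = 27/5 = 5.4

Step 2 — sample variances and covariances s[i,j] = (1/(n-1)) · Σ_k (x_{k,i} - mean_i) · (x_{k,j} - mean_j), with n-1 = 4:
  s[X,X] = ((-2.8)·(-2.8) + (0.2)·(0.2) + (1.2)·(1.2) + (0.2)·(0.2) + (1.2)·(1.2)) / 4 = 10.8/4 = 2.7
  s[X,Y] = ((-2.8)·(2.6) + (0.2)·(-4.4) + (1.2)·(-1.4) + (0.2)·(1.6) + (1.2)·(1.6)) / 4 = -7.6/4 = -1.9
  s[Y,Y] = ((2.6)·(2.6) + (-4.4)·(-4.4) + (-1.4)·(-1.4) + (1.6)·(1.6) + (1.6)·(1.6)) / 4 = 33.2/4 = 8.3
  Sample standard deviations s_i = √(s[i,i]):
  s(X) = √(2.7) = 1.6432
  s(Y) = √(8.3) = 2.881

Step 3 — r_{ij} = s_{ij} / (s_i · s_j):
  r[X,X] = 1 (diagonal).
  r[X,Y] = -1.9 / (1.6432 · 2.881) = -1.9 / 4.7339 = -0.4014
  r[Y,Y] = 1 (diagonal).

R is symmetric with unit diagonal. Assembling:

R = [[1, -0.4014],
 [-0.4014, 1]]


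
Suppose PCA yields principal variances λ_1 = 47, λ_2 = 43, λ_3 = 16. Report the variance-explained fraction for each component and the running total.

Step 1 — total variance = trace(Sigma) = Σ λ_i = 47 + 43 + 16 = 106.

Step 2 — fraction explained by component i = λ_i / Σ λ:
  PC1: 47/106 = 0.4434
  PC2: 43/106 = 0.4057
  PC3: 16/106 = 0.1509

Step 3 — cumulative fraction after k components = (λ_1 + ... + λ_k) / Σ λ:
  k = 1: 47/106 = 0.4434
  k = 2: (47 + 43)/106 = 90/106 = 0.8491
  k = 3: (47 + 43 + 16)/106 = 106/106 = 1

Summary (fraction, with percent):

explained: PC1 0.4434 (44.34%), PC2 0.4057 (40.57%), PC3 0.1509 (15.09%);  cumulative: 0.4434, 0.8491, 1


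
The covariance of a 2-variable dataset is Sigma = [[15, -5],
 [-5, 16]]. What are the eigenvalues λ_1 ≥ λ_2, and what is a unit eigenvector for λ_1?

Step 1 — characteristic polynomial of 2×2 Sigma:
  det(Sigma - λI) = λ² - trace · λ + det = 0.
  trace = 15 + 16 = 31, det = 15·16 - (-5)² = 215.
Step 2 — discriminant:
  Δ = trace² - 4·det = 961 - 860 = 101.
Step 3 — eigenvalues:
  λ = (trace ± √Δ)/2 = (31 ± 10.0499)/2,
  λ_1 = 20.5249,  λ_2 = 10.4751.

Step 4 — unit eigenvector for λ_1: solve (Sigma - λ_1 I)v = 0. First row:
  (15 - 20.5249)·v_x + (-5)·v_y = 0, i.e. (-5.5249)·v_x + (-5)·v_y = 0,
  so v ∝ (b, λ_1 - a) = (-5, 5.5249); multiply by -1 so the first entry is positive: u = (5, -5.5249).
  ||u|| = √((5)² + (-5.5249)²) = √(55.5249) ≈ 7.4515,
  v_1 = u/||u|| ≈ (0.671, -0.7415) (||v_1|| = 1).

λ_1 = 20.5249,  λ_2 = 10.4751;  v_1 ≈ (0.671, -0.7415)


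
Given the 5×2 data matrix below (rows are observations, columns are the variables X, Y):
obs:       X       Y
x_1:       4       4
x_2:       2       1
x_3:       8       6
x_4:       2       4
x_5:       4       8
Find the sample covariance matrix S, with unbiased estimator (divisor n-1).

Step 1 — column means:
  mean(X) = (4 + 2 + 8 + 2 + 4) / 5 = 20/5 = 4
  mean(Y) = (4 + 1 + 6 + 4 + 8) / 5 = 23/5 = 4.6

Step 2 — sample covariance S[i,j] = (1/(n-1)) · Σ_k (x_{k,i} - mean_i) · (x_{k,j} - mean_j), with n-1 = 4.
  S[X,X] = ((0)·(0) + (-2)·(-2) + (4)·(4) + (-2)·(-2) + (0)·(0)) / 4 = 24/4 = 6
  S[X,Y] = ((0)·(-0.6) + (-2)·(-3.6) + (4)·(1.4) + (-2)·(-0.6) + (0)·(3.4)) / 4 = 14/4 = 3.5
  S[Y,Y] = ((-0.6)·(-0.6) + (-3.6)·(-3.6) + (1.4)·(1.4) + (-0.6)·(-0.6) + (3.4)·(3.4)) / 4 = 27.2/4 = 6.8

S is symmetric (S[j,i] = S[i,j]). Assembling:

S = [[6, 3.5],
 [3.5, 6.8]]


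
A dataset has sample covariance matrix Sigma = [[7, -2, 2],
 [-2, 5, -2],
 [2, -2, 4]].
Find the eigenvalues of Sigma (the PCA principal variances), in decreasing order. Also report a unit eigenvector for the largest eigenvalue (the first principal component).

Step 1 — characteristic polynomial p(λ) = det(λI - Sigma) = λ³ - tr·λ² + c_1·λ - det, where tr = trace, c_1 = sum of the principal 2×2 minors, det = det(Sigma):
  tr = 7 + 5 + 4 = 16,
  c_1 = (7·5 - (-2)²) + (7·4 - (2)²) + (5·4 - (-2)²) = 31 + 24 + 16 = 71,
  det = 7·(5·4 - (-2)²) - (-2)·((-2)·4 - (-2)·(2)) + (2)·((-2)·(-2) - 5·(2)) = 7·(16) - (-2)·(-4) + (2)·(-6) = 92.
  So p(λ) = λ³ - 16λ² + 71λ - 92.
Step 2 — look for an integer root (rational root theorem: any rational root is an integer divisor of 92). Testing λ = 4:
  p(4) = 64 - 256 + 284 - 92 = 0  ✓
  Dividing out (λ - 4): p(λ) = (λ - 4)(λ² - 12λ + 23).
Step 3 — remaining eigenvalues from the quadratic λ² - 12λ + 23 = 0:
  Δ = 12² - 4·23 = 144 - 92 = 52,  λ = (12 ± √52)/2 = (12 ± 7.2111)/2 ≈ 9.6056 or 2.3944.
  Sorted: λ_1 = 9.6056,  λ_2 = 4,  λ_3 = 2.3944  (check: sum = 16 = tr ✓).

Step 4 — unit eigenvector for λ_1 ≈ 9.6056: v spans the null space of (Sigma - λ_1 I), whose rows are
  r_1 = (-2.6056, -2, 2),  r_2 = (-2, -4.6056, -2),  r_3 = (2, -2, -5.6056).
  v is orthogonal to every row, so take v ∝ r_1 × r_2 = ((-2)·(-2) - (2)·(-4.6056), (2)·(-2) - (-2.6056)·(-2), (-2.6056)·(-4.6056) - (-2)·(-2)) ≈ (13.2111, -9.2111, 8).
  Let u = (13.2111, -9.2111, 8).
  ||u|| = √((13.2111)² + (-9.2111)² + (8)²) = √(323.3776) ≈ 17.9827,  v_1 = u/||u|| ≈ (0.7347, -0.5122, 0.4449) (||v_1|| = 1).

λ_1 = 9.6056,  λ_2 = 4,  λ_3 = 2.3944;  v_1 ≈ (0.7347, -0.5122, 0.4449)


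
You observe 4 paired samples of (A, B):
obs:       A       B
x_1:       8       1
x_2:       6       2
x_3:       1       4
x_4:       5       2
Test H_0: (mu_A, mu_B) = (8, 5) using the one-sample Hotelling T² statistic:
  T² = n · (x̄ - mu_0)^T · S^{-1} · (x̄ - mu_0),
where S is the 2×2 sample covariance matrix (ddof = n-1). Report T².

Step 1 — sample mean vector:
  mean(A) = (8 + 6 + 1 + 5) / 4 = 20/4 = 5
  mean(B) = (1 + 2 + 4 + 2) / 4 = 9/4 = 2.25
  x̄ = (5, 2.25),  deviation x̄ - mu_0 = (5, 2.25) - (8, 5) = (-3, -2.75).

Step 2 — sample covariance matrix, S[i,j] = (1/(n-1)) · Σ_k (x_{k,i} - mean_i) · (x_{k,j} - mean_j), divisor n-1 = 3:
  S[A,A] = ((3)·(3) + (1)·(1) + (-4)·(-4) + (0)·(0)) / 3 = 26/3 = 8.6667
  S[A,B] = ((3)·(-1.25) + (1)·(-0.25) + (-4)·(1.75) + (0)·(-0.25)) / 3 = -11/3 = -3.6667
  S[B,B] = ((-1.25)·(-1.25) + (-0.25)·(-0.25) + (1.75)·(1.75) + (-0.25)·(-0.25)) / 3 = 4.75/3 = 1.5833
  S = [[8.6667, -3.6667],
 [-3.6667, 1.5833]].

Step 3 — invert S. det(S) = 8.6667·1.5833 - (-3.6667)² = 0.2778.
  S^{-1} = (1/det) · [[d, -b], [-b, a]] = [[5.7, 13.2],
 [13.2, 31.2]].

Step 4 — quadratic form (x̄ - mu_0)^T · S^{-1} · (x̄ - mu_0):
  S^{-1} · (x̄ - mu_0) = (-53.4, -125.4),
  (x̄ - mu_0)^T · [...] = (-3)·(-53.4) + (-2.75)·(-125.4) = 505.05.

Step 5 — scale by n: T² = 4 · 505.05 = 2020.2.

T² ≈ 2020.2


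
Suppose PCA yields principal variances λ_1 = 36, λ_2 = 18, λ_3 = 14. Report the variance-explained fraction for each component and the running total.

Step 1 — total variance = trace(Sigma) = Σ λ_i = 36 + 18 + 14 = 68.

Step 2 — fraction explained by component i = λ_i / Σ λ:
  PC1: 36/68 = 0.5294
  PC2: 18/68 = 0.2647
  PC3: 14/68 = 0.2059

Step 3 — cumulative fraction after k components = (λ_1 + ... + λ_k) / Σ λ:
  k = 1: 36/68 = 0.5294
  k = 2: (36 + 18)/68 = 54/68 = 0.7941
  k = 3: (36 + 18 + 14)/68 = 68/68 = 1

Summary (fraction, with percent):

explained: PC1 0.5294 (52.94%), PC2 0.2647 (26.47%), PC3 0.2059 (20.59%);  cumulative: 0.5294, 0.7941, 1


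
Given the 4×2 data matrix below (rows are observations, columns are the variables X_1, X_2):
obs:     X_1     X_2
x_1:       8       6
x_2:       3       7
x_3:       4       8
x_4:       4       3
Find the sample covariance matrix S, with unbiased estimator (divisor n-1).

Step 1 — column means:
  mean(X_1) = (8 + 3 + 4 + 4) / 4 = 19/4 = 4.75
  mean(X_2) = (6 + 7 + 8 + 3) / 4 = 24/4 = 6

Step 2 — sample covariance S[i,j] = (1/(n-1)) · Σ_k (x_{k,i} - mean_i) · (x_{k,j} - mean_j), with n-1 = 3.
  S[X_1,X_1] = ((3.25)·(3.25) + (-1.75)·(-1.75) + (-0.75)·(-0.75) + (-0.75)·(-0.75)) / 3 = 14.75/3 = 4.9167
  S[X_1,X_2] = ((3.25)·(0) + (-1.75)·(1) + (-0.75)·(2) + (-0.75)·(-3)) / 3 = -1/3 = -0.3333
  S[X_2,X_2] = ((0)·(0) + (1)·(1) + (2)·(2) + (-3)·(-3)) / 3 = 14/3 = 4.6667

S is symmetric (S[j,i] = S[i,j]). Assembling:

S = [[4.9167, -0.3333],
 [-0.3333, 4.6667]]


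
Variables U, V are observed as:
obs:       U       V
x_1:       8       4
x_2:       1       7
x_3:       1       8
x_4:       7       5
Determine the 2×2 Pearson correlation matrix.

Step 1 — column means:
  mean(U) = (8 + 1 + 1 + 7) / 4 = 17/4 = 4.25
  mean(V) = (4 + 7 + 8 + 5) / 4 = 24/4 = 6

Step 2 — sample variances and covariances s[i,j] = (1/(n-1)) · Σ_k (x_{k,i} - mean_i) · (x_{k,j} - mean_j), with n-1 = 3:
  s[U,U] = ((3.75)·(3.75) + (-3.25)·(-3.25) + (-3.25)·(-3.25) + (2.75)·(2.75)) / 3 = 42.75/3 = 14.25
  s[U,V] = ((3.75)·(-2) + (-3.25)·(1) + (-3.25)·(2) + (2.75)·(-1)) / 3 = -20/3 = -6.6667
  s[V,V] = ((-2)·(-2) + (1)·(1) + (2)·(2) + (-1)·(-1)) / 3 = 10/3 = 3.3333
  Sample standard deviations s_i = √(s[i,i]):
  s(U) = √(14.25) = 3.7749
  s(V) = √(3.3333) = 1.8257

Step 3 — r_{ij} = s_{ij} / (s_i · s_j):
  r[U,U] = 1 (diagonal).
  r[U,V] = -6.6667 / (3.7749 · 1.8257) = -6.6667 / 6.892 = -0.9673
  r[V,V] = 1 (diagonal).

R is symmetric with unit diagonal. Assembling:

R = [[1, -0.9673],
 [-0.9673, 1]]


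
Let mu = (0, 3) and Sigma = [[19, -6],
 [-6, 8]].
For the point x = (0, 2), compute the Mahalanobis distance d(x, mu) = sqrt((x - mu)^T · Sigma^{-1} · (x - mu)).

Step 1 — centre the observation: (x - mu) = (0, -1).

Step 2 — invert Sigma. det(Sigma) = 19·8 - (-6)² = 116.
  Sigma^{-1} = (1/det) · [[d, -b], [-b, a]] = [[0.069, 0.0517],
 [0.0517, 0.1638]].

Step 3 — form the quadratic (x - mu)^T · Sigma^{-1} · (x - mu):
  Sigma^{-1} · (x - mu) = (-0.0517, -0.1638).
  (x - mu)^T · [Sigma^{-1} · (x - mu)] = (0)·(-0.0517) + (-1)·(-0.1638) = 0.1638.

Step 4 — take square root: d = √(0.1638) ≈ 0.4047.

d(x, mu) = √(0.1638) ≈ 0.4047


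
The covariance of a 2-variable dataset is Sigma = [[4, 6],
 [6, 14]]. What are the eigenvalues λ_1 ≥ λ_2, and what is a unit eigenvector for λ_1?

Step 1 — characteristic polynomial of 2×2 Sigma:
  det(Sigma - λI) = λ² - trace · λ + det = 0.
  trace = 4 + 14 = 18, det = 4·14 - (6)² = 20.
Step 2 — discriminant:
  Δ = trace² - 4·det = 324 - 80 = 244.
Step 3 — eigenvalues:
  λ = (trace ± √Δ)/2 = (18 ± 15.6205)/2,
  λ_1 = 16.8102,  λ_2 = 1.1898.

Step 4 — unit eigenvector for λ_1: solve (Sigma - λ_1 I)v = 0. First row:
  (4 - 16.8102)·v_x + (6)·v_y = 0, i.e. (-12.8102)·v_x + (6)·v_y = 0,
  so v ∝ (b, λ_1 - a) = (6, 12.8102) = u.
  ||u|| = √((6)² + (12.8102)²) = √(200.1025) ≈ 14.1458,
  v_1 = u/||u|| ≈ (0.4242, 0.9056) (||v_1|| = 1).

λ_1 = 16.8102,  λ_2 = 1.1898;  v_1 ≈ (0.4242, 0.9056)


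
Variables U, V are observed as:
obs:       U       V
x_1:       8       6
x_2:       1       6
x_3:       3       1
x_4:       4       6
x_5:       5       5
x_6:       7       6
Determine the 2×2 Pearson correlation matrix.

Step 1 — column means:
  mean(U) = (8 + 1 + 3 + 4 + 5 + 7) / 6 = 28/6 = 4.6667
  mean(V) = (6 + 6 + 1 + 6 + 5 + 6) / 6 = 30/6 = 5

Step 2 — sample variances and covariances s[i,j] = (1/(n-1)) · Σ_k (x_{k,i} - mean_i) · (x_{k,j} - mean_j), with n-1 = 5:
  s[U,U] = ((3.3333)·(3.3333) + (-3.6667)·(-3.6667) + (-1.6667)·(-1.6667) + (-0.6667)·(-0.6667) + (0.3333)·(0.3333) + (2.3333)·(2.3333)) / 5 = 33.3333/5 = 6.6667
  s[U,V] = ((3.3333)·(1) + (-3.6667)·(1) + (-1.6667)·(-4) + (-0.6667)·(1) + (0.3333)·(0) + (2.3333)·(1)) / 5 = 8/5 = 1.6
  s[V,V] = ((1)·(1) + (1)·(1) + (-4)·(-4) + (1)·(1) + (0)·(0) + (1)·(1)) / 5 = 20/5 = 4
  Sample standard deviations s_i = √(s[i,i]):
  s(U) = √(6.6667) = 2.582
  s(V) = √(4) = 2

Step 3 — r_{ij} = s_{ij} / (s_i · s_j):
  r[U,U] = 1 (diagonal).
  r[U,V] = 1.6 / (2.582 · 2) = 1.6 / 5.164 = 0.3098
  r[V,V] = 1 (diagonal).

R is symmetric with unit diagonal. Assembling:

R = [[1, 0.3098],
 [0.3098, 1]]


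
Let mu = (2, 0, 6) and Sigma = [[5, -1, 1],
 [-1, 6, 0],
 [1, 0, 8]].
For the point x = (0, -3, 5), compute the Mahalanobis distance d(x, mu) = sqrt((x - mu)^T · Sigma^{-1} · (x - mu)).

Step 1 — centre the observation: (x - mu) = (-2, -3, -1).

Step 2 — invert Sigma (cofactor / det for 3×3, or solve directly):
  Sigma^{-1} = [[0.2124, 0.0354, -0.0265],
 [0.0354, 0.1726, -0.0044],
 [-0.0265, -0.0044, 0.1283]].

Step 3 — form the quadratic (x - mu)^T · Sigma^{-1} · (x - mu):
  Sigma^{-1} · (x - mu) = (-0.5044, -0.5841, -0.0619).
  (x - mu)^T · [Sigma^{-1} · (x - mu)] = (-2)·(-0.5044) + (-3)·(-0.5841) + (-1)·(-0.0619) = 2.823.

Step 4 — take square root: d = √(2.823) ≈ 1.6802.

d(x, mu) = √(2.823) ≈ 1.6802


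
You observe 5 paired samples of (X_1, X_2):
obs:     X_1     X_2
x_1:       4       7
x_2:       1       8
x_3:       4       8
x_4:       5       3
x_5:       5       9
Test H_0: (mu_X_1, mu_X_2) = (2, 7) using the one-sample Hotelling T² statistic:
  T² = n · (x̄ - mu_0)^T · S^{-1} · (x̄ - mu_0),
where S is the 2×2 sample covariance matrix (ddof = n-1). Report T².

Step 1 — sample mean vector:
  mean(X_1) = (4 + 1 + 4 + 5 + 5) / 5 = 19/5 = 3.8
  mean(X_2) = (7 + 8 + 8 + 3 + 9) / 5 = 35/5 = 7
  x̄ = (3.8, 7),  deviation x̄ - mu_0 = (3.8, 7) - (2, 7) = (1.8, 0).

Step 2 — sample covariance matrix, S[i,j] = (1/(n-1)) · Σ_k (x_{k,i} - mean_i) · (x_{k,j} - mean_j), divisor n-1 = 4:
  S[X_1,X_1] = ((0.2)·(0.2) + (-2.8)·(-2.8) + (0.2)·(0.2) + (1.2)·(1.2) + (1.2)·(1.2)) / 4 = 10.8/4 = 2.7
  S[X_1,X_2] = ((0.2)·(0) + (-2.8)·(1) + (0.2)·(1) + (1.2)·(-4) + (1.2)·(2)) / 4 = -5/4 = -1.25
  S[X_2,X_2] = ((0)·(0) + (1)·(1) + (1)·(1) + (-4)·(-4) + (2)·(2)) / 4 = 22/4 = 5.5
  S = [[2.7, -1.25],
 [-1.25, 5.5]].

Step 3 — invert S. det(S) = 2.7·5.5 - (-1.25)² = 13.2875.
  S^{-1} = (1/det) · [[d, -b], [-b, a]] = [[0.4139, 0.0941],
 [0.0941, 0.2032]].

Step 4 — quadratic form (x̄ - mu_0)^T · S^{-1} · (x̄ - mu_0):
  S^{-1} · (x̄ - mu_0) = (0.7451, 0.1693),
  (x̄ - mu_0)^T · [...] = (1.8)·(0.7451) + (0)·(0.1693) = 1.3411.

Step 5 — scale by n: T² = 5 · 1.3411 = 6.7056.

T² ≈ 6.7056


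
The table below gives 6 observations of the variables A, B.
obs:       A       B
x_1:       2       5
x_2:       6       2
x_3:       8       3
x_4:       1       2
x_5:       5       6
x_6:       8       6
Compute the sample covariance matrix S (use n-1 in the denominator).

Step 1 — column means:
  mean(A) = (2 + 6 + 8 + 1 + 5 + 8) / 6 = 30/6 = 5
  mean(B) = (5 + 2 + 3 + 2 + 6 + 6) / 6 = 24/6 = 4

Step 2 — sample covariance S[i,j] = (1/(n-1)) · Σ_k (x_{k,i} - mean_i) · (x_{k,j} - mean_j), with n-1 = 5.
  S[A,A] = ((-3)·(-3) + (1)·(1) + (3)·(3) + (-4)·(-4) + (0)·(0) + (3)·(3)) / 5 = 44/5 = 8.8
  S[A,B] = ((-3)·(1) + (1)·(-2) + (3)·(-1) + (-4)·(-2) + (0)·(2) + (3)·(2)) / 5 = 6/5 = 1.2
  S[B,B] = ((1)·(1) + (-2)·(-2) + (-1)·(-1) + (-2)·(-2) + (2)·(2) + (2)·(2)) / 5 = 18/5 = 3.6

S is symmetric (S[j,i] = S[i,j]). Assembling:

S = [[8.8, 1.2],
 [1.2, 3.6]]


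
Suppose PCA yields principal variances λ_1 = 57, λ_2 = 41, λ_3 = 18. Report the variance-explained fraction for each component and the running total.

Step 1 — total variance = trace(Sigma) = Σ λ_i = 57 + 41 + 18 = 116.

Step 2 — fraction explained by component i = λ_i / Σ λ:
  PC1: 57/116 = 0.4914
  PC2: 41/116 = 0.3534
  PC3: 18/116 = 0.1552

Step 3 — cumulative fraction after k components = (λ_1 + ... + λ_k) / Σ λ:
  k = 1: 57/116 = 0.4914
  k = 2: (57 + 41)/116 = 98/116 = 0.8448
  k = 3: (57 + 41 + 18)/116 = 116/116 = 1

Summary (fraction, with percent):

explained: PC1 0.4914 (49.14%), PC2 0.3534 (35.34%), PC3 0.1552 (15.52%);  cumulative: 0.4914, 0.8448, 1
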